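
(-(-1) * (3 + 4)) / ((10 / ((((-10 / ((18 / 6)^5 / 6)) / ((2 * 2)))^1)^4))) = 875 / 86093442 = 0.00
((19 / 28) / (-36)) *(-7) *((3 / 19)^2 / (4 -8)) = -1 / 1216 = -0.00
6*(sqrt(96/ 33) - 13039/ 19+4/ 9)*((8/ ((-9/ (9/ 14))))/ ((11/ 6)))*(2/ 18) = 142.15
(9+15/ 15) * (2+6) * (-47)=-3760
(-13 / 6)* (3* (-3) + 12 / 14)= 247 / 14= 17.64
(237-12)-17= 208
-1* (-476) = 476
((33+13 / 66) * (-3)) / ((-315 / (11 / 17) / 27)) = 939 / 170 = 5.52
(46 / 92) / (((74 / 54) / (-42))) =-15.32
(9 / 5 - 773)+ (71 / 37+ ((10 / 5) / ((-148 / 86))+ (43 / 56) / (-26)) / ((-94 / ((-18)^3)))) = -2668764591 / 3164980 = -843.22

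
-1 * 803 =-803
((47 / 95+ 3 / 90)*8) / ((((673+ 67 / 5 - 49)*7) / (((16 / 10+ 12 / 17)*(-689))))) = -1.50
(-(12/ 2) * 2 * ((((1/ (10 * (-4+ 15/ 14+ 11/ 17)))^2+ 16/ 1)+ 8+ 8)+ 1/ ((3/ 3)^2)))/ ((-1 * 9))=973058344/ 22113675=44.00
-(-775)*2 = 1550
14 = 14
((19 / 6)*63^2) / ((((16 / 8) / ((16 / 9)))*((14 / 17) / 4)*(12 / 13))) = 58786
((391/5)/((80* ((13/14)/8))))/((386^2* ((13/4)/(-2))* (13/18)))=-98532/2045901325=-0.00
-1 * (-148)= 148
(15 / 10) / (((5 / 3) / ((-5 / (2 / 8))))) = -18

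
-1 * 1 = -1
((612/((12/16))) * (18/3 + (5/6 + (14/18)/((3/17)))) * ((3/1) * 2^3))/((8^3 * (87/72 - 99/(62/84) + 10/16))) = -319889/98428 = -3.25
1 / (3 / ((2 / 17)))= 2 / 51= 0.04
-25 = -25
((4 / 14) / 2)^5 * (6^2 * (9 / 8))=81 / 33614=0.00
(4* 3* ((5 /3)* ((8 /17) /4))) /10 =4 /17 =0.24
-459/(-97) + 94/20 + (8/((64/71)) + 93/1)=431871/3880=111.31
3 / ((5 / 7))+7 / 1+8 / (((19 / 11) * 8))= 1119 / 95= 11.78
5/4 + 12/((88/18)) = 163/44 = 3.70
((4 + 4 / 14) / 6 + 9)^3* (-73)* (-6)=137721216 / 343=401519.58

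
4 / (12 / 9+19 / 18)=72 / 43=1.67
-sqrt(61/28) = -sqrt(427)/14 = -1.48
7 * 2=14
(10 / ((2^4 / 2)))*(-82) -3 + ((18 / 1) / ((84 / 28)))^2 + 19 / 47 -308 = -35447 / 94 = -377.10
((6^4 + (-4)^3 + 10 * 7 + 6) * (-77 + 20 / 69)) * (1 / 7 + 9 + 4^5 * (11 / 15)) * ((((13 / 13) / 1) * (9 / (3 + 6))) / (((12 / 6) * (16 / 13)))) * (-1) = 74821805656 / 2415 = 30982114.14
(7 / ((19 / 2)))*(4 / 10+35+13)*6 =20328 / 95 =213.98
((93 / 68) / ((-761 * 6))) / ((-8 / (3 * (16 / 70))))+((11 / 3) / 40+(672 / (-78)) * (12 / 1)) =-103.29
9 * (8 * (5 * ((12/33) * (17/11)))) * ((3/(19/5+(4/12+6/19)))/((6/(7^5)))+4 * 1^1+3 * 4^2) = 15060913020/38357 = 392650.96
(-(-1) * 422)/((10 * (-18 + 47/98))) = -20678/8585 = -2.41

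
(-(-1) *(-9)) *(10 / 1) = -90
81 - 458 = -377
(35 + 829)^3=644972544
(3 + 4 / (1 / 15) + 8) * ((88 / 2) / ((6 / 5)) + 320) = 25323.33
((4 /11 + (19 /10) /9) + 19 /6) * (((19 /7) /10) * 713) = 12544522 /17325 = 724.07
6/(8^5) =3/16384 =0.00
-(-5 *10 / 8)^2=-625 / 16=-39.06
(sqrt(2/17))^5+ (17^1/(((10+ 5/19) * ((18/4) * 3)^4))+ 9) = 9.00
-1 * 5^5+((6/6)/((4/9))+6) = -12467/4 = -3116.75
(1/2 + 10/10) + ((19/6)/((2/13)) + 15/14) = 1945/84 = 23.15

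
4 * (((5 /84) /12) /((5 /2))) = 1 /126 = 0.01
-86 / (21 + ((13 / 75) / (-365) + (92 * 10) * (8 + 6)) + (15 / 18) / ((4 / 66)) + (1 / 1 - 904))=-9417000 / 1315286573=-0.01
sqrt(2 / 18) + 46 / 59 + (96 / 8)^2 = 145.11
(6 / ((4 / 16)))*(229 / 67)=5496 / 67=82.03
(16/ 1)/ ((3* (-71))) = -0.08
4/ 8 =1/ 2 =0.50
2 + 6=8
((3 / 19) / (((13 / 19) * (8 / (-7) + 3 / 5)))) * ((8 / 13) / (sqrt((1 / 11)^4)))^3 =-95239119360 / 542659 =-175504.54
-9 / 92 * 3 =-27 / 92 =-0.29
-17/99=-0.17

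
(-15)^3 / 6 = -1125 / 2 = -562.50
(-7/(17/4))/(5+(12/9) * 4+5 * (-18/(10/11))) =0.02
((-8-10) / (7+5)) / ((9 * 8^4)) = -1 / 24576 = -0.00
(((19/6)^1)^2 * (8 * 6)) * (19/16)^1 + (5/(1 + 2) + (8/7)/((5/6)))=80447/140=574.62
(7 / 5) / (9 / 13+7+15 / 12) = 0.16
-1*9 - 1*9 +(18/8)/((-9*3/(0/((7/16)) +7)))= -223/12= -18.58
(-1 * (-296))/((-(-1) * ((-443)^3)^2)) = 296/7558269224026249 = 0.00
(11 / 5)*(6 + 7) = 143 / 5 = 28.60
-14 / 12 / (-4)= 7 / 24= 0.29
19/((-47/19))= -361/47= -7.68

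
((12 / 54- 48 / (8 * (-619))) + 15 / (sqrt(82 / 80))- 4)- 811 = -799.95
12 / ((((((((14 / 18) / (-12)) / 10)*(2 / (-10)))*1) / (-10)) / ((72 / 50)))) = -933120 / 7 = -133302.86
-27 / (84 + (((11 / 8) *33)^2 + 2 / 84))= -36288 / 2880077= -0.01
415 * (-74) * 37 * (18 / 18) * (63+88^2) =-8870859890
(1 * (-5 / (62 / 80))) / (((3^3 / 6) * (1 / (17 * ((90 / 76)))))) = -17000 / 589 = -28.86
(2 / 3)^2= 4 / 9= 0.44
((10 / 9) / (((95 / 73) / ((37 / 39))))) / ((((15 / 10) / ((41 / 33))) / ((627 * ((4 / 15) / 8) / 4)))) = 110741 / 31590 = 3.51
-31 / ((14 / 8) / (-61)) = 7564 / 7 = 1080.57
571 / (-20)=-28.55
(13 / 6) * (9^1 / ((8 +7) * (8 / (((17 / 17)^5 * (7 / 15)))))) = 91 / 1200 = 0.08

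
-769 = -769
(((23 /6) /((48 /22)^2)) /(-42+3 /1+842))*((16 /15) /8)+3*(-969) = -5500508867 /1892160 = -2907.00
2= 2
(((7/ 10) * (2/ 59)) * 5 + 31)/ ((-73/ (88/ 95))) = -161568/ 409165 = -0.39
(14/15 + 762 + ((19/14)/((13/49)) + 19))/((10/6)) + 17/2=156237/325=480.73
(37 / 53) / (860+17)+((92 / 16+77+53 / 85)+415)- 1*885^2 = -12369851537913 / 15803540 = -782726.63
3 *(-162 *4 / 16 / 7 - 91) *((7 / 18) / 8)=-1355 / 96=-14.11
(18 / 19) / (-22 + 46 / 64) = -192 / 4313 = -0.04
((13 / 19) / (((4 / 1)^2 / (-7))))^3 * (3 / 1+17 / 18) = -53503541 / 505700352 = -0.11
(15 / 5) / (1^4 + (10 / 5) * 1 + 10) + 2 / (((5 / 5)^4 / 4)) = 8.23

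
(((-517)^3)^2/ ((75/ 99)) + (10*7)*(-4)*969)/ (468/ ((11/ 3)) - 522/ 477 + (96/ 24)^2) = 367388665217260919991/ 2077550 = 176837460093504.81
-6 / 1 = -6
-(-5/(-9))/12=-5/108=-0.05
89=89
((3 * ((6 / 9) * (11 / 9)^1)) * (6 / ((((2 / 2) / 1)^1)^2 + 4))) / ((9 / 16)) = 704 / 135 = 5.21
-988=-988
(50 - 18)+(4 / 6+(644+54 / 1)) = 2192 / 3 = 730.67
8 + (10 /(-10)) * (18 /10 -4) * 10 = 30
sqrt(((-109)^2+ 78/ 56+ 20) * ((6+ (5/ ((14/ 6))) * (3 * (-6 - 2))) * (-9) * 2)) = 9 * sqrt(5887717)/ 7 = 3119.74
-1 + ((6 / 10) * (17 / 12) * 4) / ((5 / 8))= 4.44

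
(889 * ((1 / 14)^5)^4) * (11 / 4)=1397 / 47810431671591315177472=0.00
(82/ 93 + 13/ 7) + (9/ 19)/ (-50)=1687991/ 618450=2.73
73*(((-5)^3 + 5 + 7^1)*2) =-16498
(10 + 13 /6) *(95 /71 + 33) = 88987 /213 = 417.78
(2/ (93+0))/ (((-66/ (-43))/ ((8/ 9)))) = 344/ 27621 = 0.01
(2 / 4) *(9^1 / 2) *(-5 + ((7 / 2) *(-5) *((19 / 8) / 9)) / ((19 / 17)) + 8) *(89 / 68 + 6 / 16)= -37327 / 8704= -4.29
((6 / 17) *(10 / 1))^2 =3600 / 289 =12.46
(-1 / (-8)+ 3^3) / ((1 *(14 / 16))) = 31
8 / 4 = 2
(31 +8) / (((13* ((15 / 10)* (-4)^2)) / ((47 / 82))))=47 / 656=0.07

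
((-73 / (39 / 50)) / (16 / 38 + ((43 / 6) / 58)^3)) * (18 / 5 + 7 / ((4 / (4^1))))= -10326872327040 / 4402634197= -2345.61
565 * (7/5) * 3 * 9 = 21357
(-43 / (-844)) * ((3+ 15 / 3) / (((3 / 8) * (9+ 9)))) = 344 / 5697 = 0.06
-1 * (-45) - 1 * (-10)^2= -55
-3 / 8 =-0.38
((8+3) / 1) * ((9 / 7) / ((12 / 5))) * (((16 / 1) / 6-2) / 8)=55 / 112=0.49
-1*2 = -2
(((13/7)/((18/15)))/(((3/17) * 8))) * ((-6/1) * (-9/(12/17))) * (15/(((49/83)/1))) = 23387325/10976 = 2130.77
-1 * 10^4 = -10000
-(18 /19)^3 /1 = -5832 /6859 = -0.85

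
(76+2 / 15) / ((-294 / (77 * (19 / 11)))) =-10849 / 315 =-34.44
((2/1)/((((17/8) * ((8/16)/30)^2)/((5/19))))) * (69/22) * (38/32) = 621000/187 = 3320.86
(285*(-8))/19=-120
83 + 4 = 87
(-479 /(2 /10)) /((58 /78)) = -3220.86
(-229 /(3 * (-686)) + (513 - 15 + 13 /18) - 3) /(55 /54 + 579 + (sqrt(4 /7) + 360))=466180293108 /883800366967 - 991853424 * sqrt(7) /6186602568769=0.53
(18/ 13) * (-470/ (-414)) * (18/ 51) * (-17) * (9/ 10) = -8.49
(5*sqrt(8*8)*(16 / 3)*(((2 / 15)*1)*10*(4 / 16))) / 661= 640 / 5949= 0.11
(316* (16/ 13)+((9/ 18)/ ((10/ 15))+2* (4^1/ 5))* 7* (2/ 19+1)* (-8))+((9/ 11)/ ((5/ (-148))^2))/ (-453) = 2480966366/ 10256675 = 241.89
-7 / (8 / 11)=-77 / 8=-9.62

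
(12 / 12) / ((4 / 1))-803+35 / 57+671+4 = -28987 / 228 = -127.14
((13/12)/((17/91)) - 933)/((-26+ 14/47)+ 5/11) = 97790033/2662812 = 36.72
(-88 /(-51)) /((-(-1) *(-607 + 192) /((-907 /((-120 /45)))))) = -1.41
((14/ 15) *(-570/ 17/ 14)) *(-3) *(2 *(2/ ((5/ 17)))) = 456/ 5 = 91.20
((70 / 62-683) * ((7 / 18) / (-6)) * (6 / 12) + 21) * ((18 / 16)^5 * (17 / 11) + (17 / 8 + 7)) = 206476621337 / 402259968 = 513.29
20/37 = 0.54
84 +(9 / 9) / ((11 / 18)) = 942 / 11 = 85.64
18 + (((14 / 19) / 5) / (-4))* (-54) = 1899 / 95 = 19.99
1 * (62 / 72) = 31 / 36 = 0.86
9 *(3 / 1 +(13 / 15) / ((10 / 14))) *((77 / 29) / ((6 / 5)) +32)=940574 / 725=1297.34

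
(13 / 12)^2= 169 / 144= 1.17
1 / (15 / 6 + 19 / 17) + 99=12211 / 123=99.28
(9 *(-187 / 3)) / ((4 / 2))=-561 / 2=-280.50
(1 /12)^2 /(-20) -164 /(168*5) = -3943 /20160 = -0.20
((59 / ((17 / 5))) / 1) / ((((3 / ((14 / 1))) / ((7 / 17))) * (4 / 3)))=14455 / 578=25.01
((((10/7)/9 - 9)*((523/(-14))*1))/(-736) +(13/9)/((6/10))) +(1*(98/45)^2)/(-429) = 122035184413/62659396800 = 1.95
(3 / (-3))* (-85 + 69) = 16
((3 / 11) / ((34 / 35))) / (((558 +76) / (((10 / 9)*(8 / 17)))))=700 / 3023229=0.00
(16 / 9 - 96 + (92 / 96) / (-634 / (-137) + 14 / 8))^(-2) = 48860100 / 432389098969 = 0.00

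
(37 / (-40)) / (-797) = 37 / 31880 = 0.00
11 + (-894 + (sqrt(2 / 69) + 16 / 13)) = -11463 / 13 + sqrt(138) / 69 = -881.60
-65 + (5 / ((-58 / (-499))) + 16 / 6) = -3361 / 174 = -19.32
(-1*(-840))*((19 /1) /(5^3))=3192 /25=127.68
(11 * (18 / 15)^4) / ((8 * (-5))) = -1782 / 3125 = -0.57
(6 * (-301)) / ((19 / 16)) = -28896 / 19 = -1520.84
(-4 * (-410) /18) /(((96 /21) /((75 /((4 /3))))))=1121.09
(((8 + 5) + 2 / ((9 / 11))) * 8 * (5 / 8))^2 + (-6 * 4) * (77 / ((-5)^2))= 11925937 / 2025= 5889.35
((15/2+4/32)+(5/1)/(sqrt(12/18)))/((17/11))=55 * sqrt(6)/34+671/136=8.90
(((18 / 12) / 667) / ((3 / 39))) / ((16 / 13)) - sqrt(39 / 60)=507 / 21344 - sqrt(65) / 10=-0.78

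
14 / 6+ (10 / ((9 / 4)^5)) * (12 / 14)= 341969 / 137781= 2.48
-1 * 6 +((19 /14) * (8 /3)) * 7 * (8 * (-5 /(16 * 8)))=-167 /12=-13.92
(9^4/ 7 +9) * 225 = 1490400/ 7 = 212914.29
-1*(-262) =262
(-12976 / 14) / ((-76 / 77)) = 17842 / 19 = 939.05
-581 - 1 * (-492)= -89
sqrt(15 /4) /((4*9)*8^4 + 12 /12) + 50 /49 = 1.02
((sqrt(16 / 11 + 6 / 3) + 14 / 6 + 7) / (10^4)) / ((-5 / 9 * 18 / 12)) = -7 / 6250 - 3 * sqrt(418) / 275000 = -0.00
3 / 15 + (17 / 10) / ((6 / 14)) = 25 / 6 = 4.17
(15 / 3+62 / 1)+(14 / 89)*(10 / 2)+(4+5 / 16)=102669 / 1424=72.10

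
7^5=16807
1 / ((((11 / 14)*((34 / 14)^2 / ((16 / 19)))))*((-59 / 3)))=-32928 / 3563659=-0.01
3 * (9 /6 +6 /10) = 6.30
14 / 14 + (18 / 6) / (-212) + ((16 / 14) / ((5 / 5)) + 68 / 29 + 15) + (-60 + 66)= 1096279 / 43036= 25.47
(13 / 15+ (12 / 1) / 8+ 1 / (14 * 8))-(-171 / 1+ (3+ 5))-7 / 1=266071 / 1680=158.38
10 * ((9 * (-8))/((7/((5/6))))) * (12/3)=-2400/7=-342.86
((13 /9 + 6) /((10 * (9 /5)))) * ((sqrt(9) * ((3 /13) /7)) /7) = 67 /11466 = 0.01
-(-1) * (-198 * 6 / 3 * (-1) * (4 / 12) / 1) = 132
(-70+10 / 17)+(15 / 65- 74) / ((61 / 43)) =-1636769 / 13481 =-121.41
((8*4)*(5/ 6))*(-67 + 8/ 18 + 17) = -35680/ 27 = -1321.48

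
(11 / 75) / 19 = 11 / 1425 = 0.01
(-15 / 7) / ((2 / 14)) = -15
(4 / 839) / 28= 1 / 5873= 0.00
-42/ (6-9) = 14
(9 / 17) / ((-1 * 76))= -9 / 1292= -0.01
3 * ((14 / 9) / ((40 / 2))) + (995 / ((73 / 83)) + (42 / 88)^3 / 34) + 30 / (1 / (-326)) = -27427735468997 / 3171400320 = -8648.46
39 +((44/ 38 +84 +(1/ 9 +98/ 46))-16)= 110.40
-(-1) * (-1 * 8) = -8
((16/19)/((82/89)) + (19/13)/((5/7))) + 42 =2276557/50635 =44.96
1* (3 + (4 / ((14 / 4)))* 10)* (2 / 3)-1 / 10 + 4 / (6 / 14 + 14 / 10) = 19667 / 1680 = 11.71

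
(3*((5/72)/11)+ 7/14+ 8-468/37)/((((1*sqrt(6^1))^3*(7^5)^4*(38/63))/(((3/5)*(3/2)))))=-121017*sqrt(6)/56414500139833929484160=-0.00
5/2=2.50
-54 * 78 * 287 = -1208844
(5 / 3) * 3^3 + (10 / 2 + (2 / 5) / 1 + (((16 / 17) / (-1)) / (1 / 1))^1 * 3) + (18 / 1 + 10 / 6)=17147 / 255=67.24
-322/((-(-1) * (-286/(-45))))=-7245/143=-50.66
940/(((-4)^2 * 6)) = 235/24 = 9.79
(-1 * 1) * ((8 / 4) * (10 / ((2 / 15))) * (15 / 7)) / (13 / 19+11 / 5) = -106875 / 959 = -111.44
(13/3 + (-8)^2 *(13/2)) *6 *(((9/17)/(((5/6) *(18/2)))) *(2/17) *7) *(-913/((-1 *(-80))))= -24177153/14450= -1673.16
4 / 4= 1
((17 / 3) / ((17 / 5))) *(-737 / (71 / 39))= -47905 / 71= -674.72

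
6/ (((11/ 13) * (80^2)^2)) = 39/ 225280000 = 0.00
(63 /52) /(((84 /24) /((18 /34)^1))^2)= 729 /26299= 0.03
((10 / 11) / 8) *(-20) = -25 / 11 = -2.27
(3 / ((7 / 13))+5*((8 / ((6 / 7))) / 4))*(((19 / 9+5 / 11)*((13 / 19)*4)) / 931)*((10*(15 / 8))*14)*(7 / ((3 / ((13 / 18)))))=388480300 / 6754671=57.51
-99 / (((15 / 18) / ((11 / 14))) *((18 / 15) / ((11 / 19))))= -11979 / 266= -45.03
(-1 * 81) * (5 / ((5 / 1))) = -81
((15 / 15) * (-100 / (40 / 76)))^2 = 36100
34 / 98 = 17 / 49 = 0.35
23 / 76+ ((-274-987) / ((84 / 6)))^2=15106713 / 1862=8113.16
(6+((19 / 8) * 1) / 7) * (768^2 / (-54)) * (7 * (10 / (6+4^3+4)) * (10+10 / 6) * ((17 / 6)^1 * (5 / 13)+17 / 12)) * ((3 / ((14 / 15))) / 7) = -8883520000 / 10101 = -879469.36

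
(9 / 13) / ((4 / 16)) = 2.77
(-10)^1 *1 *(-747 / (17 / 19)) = 141930 / 17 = 8348.82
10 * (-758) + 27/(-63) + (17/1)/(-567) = -4298120/567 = -7580.46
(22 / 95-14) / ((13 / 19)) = -1308 / 65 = -20.12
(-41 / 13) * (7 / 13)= -287 / 169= -1.70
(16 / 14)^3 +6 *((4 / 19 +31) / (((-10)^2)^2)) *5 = 10338197 / 6517000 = 1.59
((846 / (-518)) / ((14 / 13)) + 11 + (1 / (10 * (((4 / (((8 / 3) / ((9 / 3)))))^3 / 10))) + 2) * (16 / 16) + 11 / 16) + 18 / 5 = 1668688771 / 105734160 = 15.78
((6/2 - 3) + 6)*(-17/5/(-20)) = 51/50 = 1.02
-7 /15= -0.47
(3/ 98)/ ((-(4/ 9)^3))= -2187/ 6272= -0.35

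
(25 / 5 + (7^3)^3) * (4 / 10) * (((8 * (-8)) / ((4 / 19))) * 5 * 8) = -196279968768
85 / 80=17 / 16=1.06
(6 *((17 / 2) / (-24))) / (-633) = 17 / 5064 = 0.00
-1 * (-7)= 7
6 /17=0.35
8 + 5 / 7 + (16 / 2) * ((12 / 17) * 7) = 5741 / 119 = 48.24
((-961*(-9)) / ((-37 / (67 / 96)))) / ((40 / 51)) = -9851211 / 47360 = -208.01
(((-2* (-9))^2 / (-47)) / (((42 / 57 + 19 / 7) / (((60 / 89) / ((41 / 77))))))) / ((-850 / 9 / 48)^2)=-68803789824 / 105324279875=-0.65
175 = 175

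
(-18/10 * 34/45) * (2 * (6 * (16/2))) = -3264/25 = -130.56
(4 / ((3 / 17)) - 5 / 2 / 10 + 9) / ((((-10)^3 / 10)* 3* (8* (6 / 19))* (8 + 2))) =-7163 / 1728000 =-0.00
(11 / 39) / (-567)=-11 / 22113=-0.00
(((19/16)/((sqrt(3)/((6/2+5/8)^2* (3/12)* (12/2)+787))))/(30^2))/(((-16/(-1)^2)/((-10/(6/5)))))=1961921* sqrt(3)/10616832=0.32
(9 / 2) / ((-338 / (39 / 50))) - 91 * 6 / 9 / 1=-473281 / 7800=-60.68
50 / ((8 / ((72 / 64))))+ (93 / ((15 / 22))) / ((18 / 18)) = 22949 / 160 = 143.43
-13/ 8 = -1.62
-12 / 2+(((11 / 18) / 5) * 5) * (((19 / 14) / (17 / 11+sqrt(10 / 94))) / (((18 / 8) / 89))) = 119333033 / 7358526 - 2250721 * sqrt(235) / 7358526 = 11.53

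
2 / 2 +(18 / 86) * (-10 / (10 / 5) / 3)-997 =-42843 / 43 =-996.35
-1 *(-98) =98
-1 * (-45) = 45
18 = 18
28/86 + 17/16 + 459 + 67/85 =26969591/58480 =461.18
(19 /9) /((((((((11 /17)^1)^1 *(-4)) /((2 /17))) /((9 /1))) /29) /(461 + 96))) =-306907 /22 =-13950.32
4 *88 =352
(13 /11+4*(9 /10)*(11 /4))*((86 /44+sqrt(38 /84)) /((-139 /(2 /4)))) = -52417 /672760 - 1219*sqrt(798) /1284360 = -0.10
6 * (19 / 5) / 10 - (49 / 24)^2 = -27193 / 14400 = -1.89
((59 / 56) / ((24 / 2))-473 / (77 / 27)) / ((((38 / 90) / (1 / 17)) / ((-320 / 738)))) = 3575 / 357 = 10.01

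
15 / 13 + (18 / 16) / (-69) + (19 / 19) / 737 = 2007769 / 1762904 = 1.14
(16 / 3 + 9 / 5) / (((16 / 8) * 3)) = 1.19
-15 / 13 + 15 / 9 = 20 / 39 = 0.51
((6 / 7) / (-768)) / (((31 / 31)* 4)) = -1 / 3584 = -0.00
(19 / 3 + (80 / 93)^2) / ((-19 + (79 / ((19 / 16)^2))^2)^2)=1039003436159257 / 1429419847387630443921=0.00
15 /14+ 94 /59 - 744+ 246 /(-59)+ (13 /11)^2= -74370633 /99946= -744.11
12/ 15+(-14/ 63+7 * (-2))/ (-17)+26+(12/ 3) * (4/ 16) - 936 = -694133/ 765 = -907.36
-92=-92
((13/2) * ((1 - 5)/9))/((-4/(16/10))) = 52/45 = 1.16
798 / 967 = 0.83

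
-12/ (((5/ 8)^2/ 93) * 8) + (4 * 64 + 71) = -753/ 25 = -30.12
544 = 544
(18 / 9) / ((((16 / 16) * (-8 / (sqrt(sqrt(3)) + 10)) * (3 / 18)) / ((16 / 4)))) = -60 - 6 * 3^(1 / 4) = -67.90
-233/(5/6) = -1398/5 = -279.60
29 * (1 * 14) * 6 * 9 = 21924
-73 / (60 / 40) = -146 / 3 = -48.67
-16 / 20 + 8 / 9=4 / 45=0.09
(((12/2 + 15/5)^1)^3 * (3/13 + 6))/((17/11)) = 649539/221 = 2939.09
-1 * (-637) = 637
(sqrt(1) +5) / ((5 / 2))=2.40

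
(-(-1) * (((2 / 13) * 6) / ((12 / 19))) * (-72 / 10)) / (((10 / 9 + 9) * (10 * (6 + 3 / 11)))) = -11286 / 680225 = -0.02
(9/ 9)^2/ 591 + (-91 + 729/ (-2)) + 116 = -401287/ 1182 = -339.50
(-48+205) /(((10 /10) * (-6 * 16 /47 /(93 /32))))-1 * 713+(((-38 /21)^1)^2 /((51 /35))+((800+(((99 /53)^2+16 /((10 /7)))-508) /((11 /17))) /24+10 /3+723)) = -104833068884311 /508305853440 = -206.24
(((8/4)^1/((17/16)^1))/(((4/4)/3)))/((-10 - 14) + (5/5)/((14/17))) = -1344/5423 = -0.25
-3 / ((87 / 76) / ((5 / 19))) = -20 / 29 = -0.69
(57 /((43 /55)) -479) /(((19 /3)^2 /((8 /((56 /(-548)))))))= 86122584 /108661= 792.58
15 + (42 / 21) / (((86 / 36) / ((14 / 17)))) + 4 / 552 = 15.70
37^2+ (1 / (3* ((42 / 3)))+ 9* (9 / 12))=115565 / 84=1375.77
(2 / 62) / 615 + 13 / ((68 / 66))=8178919 / 648210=12.62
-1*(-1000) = 1000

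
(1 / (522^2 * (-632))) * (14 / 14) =-1 / 172209888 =-0.00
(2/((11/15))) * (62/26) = 930/143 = 6.50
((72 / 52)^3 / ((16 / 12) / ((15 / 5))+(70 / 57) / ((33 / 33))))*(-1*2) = -3.17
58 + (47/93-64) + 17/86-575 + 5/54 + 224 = -12820151/35991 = -356.20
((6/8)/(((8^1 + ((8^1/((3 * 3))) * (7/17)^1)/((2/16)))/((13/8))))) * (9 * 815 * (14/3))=102125205/26752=3817.48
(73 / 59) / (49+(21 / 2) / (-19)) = 2774 / 108619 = 0.03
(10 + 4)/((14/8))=8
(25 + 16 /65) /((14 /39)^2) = 191997 /980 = 195.92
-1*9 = -9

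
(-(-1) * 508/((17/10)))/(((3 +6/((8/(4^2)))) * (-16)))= -127/102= -1.25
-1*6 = -6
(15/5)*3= 9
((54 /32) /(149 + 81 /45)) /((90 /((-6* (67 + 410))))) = -4293 /12064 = -0.36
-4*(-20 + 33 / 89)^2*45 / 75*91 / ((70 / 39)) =-9284211378 / 198025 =-46884.04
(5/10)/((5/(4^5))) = 512/5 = 102.40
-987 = -987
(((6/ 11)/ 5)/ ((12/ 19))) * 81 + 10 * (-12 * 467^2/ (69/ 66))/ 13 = -63332585439/ 32890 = -1925587.88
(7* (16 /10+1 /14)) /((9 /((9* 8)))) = 468 /5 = 93.60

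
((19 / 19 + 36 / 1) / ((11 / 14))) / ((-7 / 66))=-444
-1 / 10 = -0.10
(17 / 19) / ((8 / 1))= 17 / 152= 0.11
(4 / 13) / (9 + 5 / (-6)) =24 / 637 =0.04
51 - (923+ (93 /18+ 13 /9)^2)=-296689 /324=-915.71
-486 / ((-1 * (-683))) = -486 / 683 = -0.71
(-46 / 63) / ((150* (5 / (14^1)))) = -46 / 3375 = -0.01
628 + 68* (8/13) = 669.85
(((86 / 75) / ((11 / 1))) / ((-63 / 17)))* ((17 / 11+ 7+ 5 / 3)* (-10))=2.87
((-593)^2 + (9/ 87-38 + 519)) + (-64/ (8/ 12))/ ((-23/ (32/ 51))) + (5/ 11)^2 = 483133069094/ 1372019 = 352132.93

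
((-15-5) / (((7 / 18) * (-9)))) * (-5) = -200 / 7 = -28.57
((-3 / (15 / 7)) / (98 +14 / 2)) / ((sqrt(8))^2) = -1 / 600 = -0.00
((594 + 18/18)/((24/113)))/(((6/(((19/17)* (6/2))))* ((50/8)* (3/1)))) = 15029/180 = 83.49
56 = 56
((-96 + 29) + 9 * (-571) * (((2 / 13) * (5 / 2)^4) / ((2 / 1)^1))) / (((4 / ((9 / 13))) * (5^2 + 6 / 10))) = -145161495 / 1384448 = -104.85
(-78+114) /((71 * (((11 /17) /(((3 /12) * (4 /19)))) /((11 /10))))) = 306 /6745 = 0.05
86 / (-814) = -43 / 407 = -0.11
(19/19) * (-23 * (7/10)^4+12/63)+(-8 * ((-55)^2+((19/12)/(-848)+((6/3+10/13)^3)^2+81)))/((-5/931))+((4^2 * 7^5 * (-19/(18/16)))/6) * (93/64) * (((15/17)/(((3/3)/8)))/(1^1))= -750628101432916221199/304426843630000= -2465709.31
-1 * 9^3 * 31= -22599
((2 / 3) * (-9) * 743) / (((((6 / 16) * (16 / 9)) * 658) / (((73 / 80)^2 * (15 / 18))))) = -11878341 / 1684480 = -7.05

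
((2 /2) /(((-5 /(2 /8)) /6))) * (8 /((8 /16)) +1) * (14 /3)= -119 /5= -23.80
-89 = -89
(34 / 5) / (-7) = -34 / 35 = -0.97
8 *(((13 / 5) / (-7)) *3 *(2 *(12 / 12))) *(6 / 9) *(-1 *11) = 4576 / 35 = 130.74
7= 7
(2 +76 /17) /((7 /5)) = 550 /119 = 4.62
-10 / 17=-0.59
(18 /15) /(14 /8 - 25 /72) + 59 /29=42323 /14645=2.89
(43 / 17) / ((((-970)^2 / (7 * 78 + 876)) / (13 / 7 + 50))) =11097999 / 55983550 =0.20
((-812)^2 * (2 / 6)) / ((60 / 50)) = 1648360 / 9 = 183151.11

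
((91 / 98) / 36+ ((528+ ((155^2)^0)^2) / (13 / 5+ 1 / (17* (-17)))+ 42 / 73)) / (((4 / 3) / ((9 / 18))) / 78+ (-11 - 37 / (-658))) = -4525856023 / 241639855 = -18.73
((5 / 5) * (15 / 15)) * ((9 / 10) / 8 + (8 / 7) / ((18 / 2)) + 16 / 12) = 7927 / 5040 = 1.57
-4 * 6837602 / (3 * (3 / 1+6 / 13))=-355555304 / 135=-2633742.99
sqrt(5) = 2.24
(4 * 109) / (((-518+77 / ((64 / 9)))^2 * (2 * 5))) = 892928 / 5267933405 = 0.00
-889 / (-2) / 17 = 889 / 34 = 26.15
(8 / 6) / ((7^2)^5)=4 / 847425747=0.00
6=6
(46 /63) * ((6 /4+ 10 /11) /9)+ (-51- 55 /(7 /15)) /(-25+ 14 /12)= 590299 /81081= 7.28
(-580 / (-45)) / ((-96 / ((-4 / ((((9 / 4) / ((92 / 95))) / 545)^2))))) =23330101888 / 789507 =29550.22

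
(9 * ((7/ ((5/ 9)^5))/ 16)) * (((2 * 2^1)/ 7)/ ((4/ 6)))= 1594323/ 25000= 63.77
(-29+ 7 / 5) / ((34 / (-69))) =4761 / 85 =56.01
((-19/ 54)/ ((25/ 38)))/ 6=-361/ 4050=-0.09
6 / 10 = 3 / 5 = 0.60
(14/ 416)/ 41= 7/ 8528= 0.00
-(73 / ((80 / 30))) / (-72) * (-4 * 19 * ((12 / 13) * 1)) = -1387 / 52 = -26.67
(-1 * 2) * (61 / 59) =-122 / 59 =-2.07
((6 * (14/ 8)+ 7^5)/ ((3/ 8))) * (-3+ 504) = 22468180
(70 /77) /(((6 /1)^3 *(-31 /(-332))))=415 /9207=0.05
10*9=90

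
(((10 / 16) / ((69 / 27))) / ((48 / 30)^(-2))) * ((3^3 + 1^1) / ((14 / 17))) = 2448 / 115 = 21.29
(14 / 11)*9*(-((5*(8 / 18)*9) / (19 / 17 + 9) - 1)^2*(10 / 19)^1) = -2222640 / 386441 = -5.75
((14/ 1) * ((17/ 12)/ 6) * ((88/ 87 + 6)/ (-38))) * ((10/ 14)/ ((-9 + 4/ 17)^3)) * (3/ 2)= 127369525/ 131232952728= 0.00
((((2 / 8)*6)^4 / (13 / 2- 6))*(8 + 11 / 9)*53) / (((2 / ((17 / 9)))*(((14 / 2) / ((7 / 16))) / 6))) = 1752.73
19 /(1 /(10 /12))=15.83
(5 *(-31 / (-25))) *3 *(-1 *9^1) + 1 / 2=-1669 / 10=-166.90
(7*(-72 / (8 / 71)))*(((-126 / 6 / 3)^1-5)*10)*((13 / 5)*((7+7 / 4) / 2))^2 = 555613695 / 8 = 69451711.88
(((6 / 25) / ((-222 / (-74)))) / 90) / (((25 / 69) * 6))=23 / 56250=0.00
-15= -15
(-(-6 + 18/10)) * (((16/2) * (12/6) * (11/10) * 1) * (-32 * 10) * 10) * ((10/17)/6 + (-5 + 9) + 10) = -56691712/17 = -3334806.59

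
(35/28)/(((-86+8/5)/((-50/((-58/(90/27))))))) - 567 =-567.04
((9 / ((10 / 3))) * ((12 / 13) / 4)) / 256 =81 / 33280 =0.00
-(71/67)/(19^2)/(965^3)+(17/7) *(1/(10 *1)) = 73899731704081/304293012903250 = 0.24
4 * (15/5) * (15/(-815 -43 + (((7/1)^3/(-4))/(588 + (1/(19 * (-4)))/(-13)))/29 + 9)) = -1516266450/7151765783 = -0.21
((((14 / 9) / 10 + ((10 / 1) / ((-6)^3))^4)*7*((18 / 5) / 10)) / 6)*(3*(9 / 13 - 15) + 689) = 6221412527869 / 147386304000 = 42.21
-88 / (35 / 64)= -5632 / 35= -160.91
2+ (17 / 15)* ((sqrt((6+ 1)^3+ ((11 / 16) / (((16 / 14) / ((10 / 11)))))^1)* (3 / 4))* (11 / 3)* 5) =2+ 187* sqrt(2443) / 32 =290.84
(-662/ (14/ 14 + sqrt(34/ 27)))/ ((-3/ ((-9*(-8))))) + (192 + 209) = -426169/ 7 + 47664*sqrt(102)/ 7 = 7887.69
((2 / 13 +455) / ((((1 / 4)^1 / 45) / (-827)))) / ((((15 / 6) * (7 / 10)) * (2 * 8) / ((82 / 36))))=-1003138595 / 182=-5511750.52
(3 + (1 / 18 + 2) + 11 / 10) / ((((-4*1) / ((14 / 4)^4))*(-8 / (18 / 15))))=665077 / 19200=34.64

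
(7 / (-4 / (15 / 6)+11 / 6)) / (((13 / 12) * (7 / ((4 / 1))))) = 1440 / 91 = 15.82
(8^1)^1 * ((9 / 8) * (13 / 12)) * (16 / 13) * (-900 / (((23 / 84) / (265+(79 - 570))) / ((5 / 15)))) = 68342400 / 23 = 2971408.70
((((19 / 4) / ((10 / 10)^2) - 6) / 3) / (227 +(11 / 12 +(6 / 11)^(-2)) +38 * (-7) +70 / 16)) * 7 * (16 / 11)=672 / 4807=0.14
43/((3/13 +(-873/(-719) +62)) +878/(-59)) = 23713339/26781514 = 0.89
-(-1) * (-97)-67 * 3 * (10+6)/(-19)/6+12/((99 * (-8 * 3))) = -258805/3762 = -68.79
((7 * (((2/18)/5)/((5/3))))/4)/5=7/1500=0.00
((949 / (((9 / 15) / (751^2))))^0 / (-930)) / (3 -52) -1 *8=-364559 / 45570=-8.00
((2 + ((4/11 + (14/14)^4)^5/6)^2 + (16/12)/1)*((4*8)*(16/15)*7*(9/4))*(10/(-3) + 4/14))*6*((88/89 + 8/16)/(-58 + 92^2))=-66739026317818880/9702334608222267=-6.88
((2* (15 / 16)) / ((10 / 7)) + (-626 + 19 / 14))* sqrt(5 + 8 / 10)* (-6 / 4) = 209439* sqrt(145) / 1120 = 2251.77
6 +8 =14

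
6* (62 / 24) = 31 / 2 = 15.50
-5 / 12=-0.42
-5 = -5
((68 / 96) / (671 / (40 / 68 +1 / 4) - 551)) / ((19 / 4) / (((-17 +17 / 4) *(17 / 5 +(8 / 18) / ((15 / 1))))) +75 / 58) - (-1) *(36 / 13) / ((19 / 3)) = 256938543323 / 584424225060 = 0.44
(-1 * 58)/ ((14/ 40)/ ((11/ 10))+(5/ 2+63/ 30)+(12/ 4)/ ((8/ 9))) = -6.99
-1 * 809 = -809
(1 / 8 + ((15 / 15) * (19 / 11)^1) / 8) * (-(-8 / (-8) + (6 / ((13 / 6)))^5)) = -82960185 / 1485172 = -55.86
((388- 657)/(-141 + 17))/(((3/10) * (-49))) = -1345/9114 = -0.15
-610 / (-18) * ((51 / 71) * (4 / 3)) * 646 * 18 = 26796080 / 71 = 377409.58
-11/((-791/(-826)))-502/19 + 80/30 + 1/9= -678817/19323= -35.13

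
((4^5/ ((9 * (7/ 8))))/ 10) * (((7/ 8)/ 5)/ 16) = 32/ 225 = 0.14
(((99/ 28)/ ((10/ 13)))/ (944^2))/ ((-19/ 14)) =-1287/ 338631680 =-0.00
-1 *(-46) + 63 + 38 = 147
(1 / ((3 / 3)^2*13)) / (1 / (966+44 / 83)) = 80222 / 1079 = 74.35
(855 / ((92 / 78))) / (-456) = -1.59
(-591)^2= 349281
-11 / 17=-0.65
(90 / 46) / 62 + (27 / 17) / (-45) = -0.00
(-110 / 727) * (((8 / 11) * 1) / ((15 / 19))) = -304 / 2181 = -0.14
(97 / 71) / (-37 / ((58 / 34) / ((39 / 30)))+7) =-28130 / 436437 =-0.06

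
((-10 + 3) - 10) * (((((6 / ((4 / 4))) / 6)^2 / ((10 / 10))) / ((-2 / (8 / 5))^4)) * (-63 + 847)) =-3411968 / 625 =-5459.15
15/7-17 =-104/7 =-14.86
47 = 47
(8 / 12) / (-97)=-2 / 291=-0.01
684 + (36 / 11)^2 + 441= 137421 / 121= 1135.71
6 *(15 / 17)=90 / 17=5.29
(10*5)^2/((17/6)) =882.35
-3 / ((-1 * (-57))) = -1 / 19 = -0.05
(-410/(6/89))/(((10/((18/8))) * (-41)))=33.38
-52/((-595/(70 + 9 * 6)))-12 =-692/595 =-1.16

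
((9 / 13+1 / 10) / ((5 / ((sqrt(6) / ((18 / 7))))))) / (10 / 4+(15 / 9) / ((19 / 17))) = 1957 * sqrt(6) / 126750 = 0.04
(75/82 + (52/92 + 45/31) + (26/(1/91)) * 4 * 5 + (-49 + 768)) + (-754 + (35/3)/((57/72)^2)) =998462660081/21106226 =47306.55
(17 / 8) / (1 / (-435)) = -7395 / 8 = -924.38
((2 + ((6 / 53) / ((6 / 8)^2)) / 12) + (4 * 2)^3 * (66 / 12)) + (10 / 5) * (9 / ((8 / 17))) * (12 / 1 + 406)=17941417 / 954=18806.52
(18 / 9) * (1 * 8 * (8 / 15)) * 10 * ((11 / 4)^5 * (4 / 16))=3355.23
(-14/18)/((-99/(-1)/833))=-5831/891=-6.54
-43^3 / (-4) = 79507 / 4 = 19876.75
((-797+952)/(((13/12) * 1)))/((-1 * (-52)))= 465/169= 2.75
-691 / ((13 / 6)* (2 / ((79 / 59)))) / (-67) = 163767 / 51389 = 3.19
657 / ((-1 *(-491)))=657 / 491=1.34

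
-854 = -854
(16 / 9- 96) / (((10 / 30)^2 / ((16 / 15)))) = -13568 / 15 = -904.53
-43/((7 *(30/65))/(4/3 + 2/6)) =-2795/126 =-22.18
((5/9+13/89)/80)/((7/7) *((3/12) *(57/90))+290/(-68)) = -4777/2236659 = -0.00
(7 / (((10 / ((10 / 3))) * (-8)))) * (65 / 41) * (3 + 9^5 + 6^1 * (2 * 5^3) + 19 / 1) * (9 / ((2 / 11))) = -909473565 / 656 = -1386392.63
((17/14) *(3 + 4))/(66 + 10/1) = 17/152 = 0.11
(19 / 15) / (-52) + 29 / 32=5503 / 6240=0.88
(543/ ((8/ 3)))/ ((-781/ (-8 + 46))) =-30951/ 3124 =-9.91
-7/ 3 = -2.33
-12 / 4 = -3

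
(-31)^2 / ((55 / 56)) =53816 / 55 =978.47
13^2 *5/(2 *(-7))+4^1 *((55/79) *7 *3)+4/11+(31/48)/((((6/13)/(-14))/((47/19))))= -49.97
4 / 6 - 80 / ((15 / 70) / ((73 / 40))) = -2042 / 3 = -680.67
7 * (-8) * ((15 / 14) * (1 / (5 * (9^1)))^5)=-4 / 12301875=-0.00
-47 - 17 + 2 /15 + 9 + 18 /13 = -10429 /195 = -53.48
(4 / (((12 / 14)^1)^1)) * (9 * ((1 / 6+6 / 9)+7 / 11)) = 679 / 11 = 61.73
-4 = -4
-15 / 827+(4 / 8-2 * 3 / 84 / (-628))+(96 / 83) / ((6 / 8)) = 1221554389 / 603491672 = 2.02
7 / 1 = 7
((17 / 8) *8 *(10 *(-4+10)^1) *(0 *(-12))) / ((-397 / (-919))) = 0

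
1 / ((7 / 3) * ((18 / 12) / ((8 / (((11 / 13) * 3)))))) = 208 / 231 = 0.90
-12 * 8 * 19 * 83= -151392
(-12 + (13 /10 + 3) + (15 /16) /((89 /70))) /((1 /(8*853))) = -21143311 /445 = -47513.06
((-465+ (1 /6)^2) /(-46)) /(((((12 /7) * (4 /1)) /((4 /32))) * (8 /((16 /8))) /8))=117173 /317952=0.37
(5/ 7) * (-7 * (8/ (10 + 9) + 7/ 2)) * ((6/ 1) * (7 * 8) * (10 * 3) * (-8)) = 30038400/ 19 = 1580968.42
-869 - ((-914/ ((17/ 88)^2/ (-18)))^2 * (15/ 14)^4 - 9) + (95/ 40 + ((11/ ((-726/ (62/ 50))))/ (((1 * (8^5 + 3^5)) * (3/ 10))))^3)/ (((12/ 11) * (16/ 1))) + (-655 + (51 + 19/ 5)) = -31289838055403108689568732993470605282448313/ 122173781041678152402859940928000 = -256109271470.68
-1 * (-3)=3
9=9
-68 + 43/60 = -4037/60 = -67.28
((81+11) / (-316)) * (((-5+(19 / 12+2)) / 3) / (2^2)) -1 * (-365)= 4152631 / 11376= 365.03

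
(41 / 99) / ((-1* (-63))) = 41 / 6237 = 0.01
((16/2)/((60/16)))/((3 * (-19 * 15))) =-32/12825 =-0.00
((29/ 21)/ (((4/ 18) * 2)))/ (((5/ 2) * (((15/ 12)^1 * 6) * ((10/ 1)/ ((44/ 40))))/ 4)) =319/ 4375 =0.07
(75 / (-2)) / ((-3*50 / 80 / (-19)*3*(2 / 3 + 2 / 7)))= -133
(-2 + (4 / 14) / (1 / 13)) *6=72 / 7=10.29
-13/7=-1.86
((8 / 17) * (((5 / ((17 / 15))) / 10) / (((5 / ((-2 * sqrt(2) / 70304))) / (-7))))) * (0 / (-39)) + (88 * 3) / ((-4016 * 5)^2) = 33 / 50400800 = 0.00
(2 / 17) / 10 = 1 / 85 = 0.01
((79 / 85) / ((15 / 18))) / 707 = 474 / 300475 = 0.00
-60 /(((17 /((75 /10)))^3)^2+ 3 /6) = -1366875000 /3100999457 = -0.44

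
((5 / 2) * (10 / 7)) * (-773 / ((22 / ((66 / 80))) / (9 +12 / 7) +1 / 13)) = -11305125 / 10507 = -1075.96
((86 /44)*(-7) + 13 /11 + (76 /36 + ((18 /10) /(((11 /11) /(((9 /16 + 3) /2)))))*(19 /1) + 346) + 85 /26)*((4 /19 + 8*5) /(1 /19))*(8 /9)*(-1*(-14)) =20012855086 /5265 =3801112.08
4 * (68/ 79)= 272/ 79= 3.44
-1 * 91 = -91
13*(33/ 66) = 6.50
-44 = -44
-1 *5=-5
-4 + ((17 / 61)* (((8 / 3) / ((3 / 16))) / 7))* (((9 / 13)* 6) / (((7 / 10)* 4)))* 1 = -122788 / 38857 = -3.16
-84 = -84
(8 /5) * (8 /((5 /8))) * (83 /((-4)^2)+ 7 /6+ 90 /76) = 8800 /57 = 154.39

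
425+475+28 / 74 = 33314 / 37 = 900.38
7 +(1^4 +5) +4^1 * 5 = 33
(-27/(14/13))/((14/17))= -5967/196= -30.44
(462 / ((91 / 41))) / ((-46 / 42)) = -56826 / 299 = -190.05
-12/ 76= -3/ 19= -0.16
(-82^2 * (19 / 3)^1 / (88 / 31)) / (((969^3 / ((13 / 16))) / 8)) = -0.00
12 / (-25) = -12 / 25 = -0.48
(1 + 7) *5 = 40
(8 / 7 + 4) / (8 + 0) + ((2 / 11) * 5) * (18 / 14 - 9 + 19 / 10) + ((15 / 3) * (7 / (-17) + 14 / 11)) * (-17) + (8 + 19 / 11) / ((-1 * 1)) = -13483 / 154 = -87.55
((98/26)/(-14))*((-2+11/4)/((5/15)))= -63/104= -0.61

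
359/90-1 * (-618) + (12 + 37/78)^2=2628283/3380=777.60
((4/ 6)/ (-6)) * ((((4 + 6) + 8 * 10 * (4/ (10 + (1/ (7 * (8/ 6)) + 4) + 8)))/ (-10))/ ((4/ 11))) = 5555/ 7428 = 0.75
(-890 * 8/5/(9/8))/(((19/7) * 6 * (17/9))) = -39872/969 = -41.15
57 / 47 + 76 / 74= 2.24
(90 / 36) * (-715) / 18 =-3575 / 36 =-99.31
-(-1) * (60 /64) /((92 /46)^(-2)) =15 /4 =3.75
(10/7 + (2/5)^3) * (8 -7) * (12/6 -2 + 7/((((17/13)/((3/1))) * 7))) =50934/14875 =3.42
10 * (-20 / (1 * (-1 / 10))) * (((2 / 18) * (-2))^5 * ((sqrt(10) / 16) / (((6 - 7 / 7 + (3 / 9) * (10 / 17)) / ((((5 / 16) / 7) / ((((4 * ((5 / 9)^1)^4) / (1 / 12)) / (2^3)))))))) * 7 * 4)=-68 * sqrt(10) / 2385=-0.09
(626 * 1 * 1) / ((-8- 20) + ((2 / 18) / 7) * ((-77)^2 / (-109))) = -614106 / 28315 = -21.69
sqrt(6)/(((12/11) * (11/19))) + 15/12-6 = -19/4 + 19 * sqrt(6)/12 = -0.87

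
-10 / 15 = -2 / 3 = -0.67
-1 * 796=-796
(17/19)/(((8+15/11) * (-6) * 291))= -187/3416922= -0.00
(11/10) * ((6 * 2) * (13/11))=78/5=15.60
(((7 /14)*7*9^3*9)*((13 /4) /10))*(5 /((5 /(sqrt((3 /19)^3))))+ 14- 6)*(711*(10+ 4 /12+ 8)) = 4669535871*sqrt(57) /5776+ 1556511957 /2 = 784359548.91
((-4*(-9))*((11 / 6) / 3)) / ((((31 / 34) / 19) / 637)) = 9053044 / 31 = 292033.68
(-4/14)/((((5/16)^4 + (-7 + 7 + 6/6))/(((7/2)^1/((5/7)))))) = -458752/330805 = -1.39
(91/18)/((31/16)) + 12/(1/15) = 50948/279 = 182.61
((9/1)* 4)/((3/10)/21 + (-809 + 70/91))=-10920/245159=-0.04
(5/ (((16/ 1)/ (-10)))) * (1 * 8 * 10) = -250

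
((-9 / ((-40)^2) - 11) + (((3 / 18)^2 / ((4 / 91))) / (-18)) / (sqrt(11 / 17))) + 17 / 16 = -9.99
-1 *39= -39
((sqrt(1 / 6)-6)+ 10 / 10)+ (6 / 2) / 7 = -32 / 7+ sqrt(6) / 6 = -4.16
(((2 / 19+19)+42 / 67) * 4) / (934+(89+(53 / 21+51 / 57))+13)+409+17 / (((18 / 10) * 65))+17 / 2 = 169754223173 / 406381599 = 417.72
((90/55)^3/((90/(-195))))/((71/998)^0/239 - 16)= 3020004/5088413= 0.59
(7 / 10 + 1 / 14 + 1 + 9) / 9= 377 / 315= 1.20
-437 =-437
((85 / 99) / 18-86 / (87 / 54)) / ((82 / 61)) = -168120331 / 4237596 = -39.67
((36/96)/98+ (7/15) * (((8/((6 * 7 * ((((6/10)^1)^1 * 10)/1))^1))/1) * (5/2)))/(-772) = -865/16341696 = -0.00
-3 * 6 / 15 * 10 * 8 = -96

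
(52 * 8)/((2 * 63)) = 208/63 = 3.30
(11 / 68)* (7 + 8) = 165 / 68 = 2.43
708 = 708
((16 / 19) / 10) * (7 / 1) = 56 / 95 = 0.59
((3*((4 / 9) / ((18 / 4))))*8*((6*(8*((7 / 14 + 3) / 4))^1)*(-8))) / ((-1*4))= 1792 / 9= 199.11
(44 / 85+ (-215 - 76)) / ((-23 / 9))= 222219 / 1955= 113.67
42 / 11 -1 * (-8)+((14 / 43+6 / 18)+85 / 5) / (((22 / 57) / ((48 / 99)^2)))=11627606 / 515097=22.57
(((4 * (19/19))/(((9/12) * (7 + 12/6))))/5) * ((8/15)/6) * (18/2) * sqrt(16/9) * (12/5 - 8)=-7168/10125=-0.71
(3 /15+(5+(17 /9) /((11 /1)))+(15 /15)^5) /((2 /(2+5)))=11039 /495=22.30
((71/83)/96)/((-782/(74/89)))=-2627/277278432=-0.00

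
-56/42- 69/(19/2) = -490/57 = -8.60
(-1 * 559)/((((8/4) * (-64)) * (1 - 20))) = -0.23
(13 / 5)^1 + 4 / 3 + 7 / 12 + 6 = 631 / 60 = 10.52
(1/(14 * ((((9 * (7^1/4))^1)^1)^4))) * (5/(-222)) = -320/12240050697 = -0.00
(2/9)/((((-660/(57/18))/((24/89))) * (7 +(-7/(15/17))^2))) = -95/23108316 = -0.00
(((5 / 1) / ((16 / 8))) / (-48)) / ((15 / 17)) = -17 / 288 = -0.06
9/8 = 1.12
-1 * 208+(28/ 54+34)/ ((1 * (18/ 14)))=-44020/ 243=-181.15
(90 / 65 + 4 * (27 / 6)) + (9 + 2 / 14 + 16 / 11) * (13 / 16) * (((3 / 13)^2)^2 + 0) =3283407 / 169169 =19.41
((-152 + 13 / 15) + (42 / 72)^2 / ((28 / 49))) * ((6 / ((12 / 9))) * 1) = -433549 / 640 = -677.42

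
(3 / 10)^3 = 27 / 1000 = 0.03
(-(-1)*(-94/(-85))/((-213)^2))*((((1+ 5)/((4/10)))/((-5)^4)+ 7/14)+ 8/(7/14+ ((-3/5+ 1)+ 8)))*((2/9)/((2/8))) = 3967928/128706181875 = 0.00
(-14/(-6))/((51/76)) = 532/153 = 3.48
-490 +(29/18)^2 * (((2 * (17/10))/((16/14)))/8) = -50703121/103680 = -489.03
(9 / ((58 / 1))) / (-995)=-9 / 57710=-0.00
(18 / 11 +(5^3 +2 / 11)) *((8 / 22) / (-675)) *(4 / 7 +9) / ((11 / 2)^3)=-66464 / 16910355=-0.00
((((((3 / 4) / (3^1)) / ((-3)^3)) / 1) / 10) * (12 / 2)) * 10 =-1 / 18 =-0.06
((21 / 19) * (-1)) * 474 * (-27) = 268758 / 19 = 14145.16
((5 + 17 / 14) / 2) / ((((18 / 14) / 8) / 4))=232 / 3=77.33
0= 0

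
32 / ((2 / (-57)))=-912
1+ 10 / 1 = 11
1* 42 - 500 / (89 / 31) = -11762 / 89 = -132.16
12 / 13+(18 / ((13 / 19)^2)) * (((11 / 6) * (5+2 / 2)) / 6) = 12069 / 169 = 71.41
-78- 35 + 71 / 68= -7613 / 68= -111.96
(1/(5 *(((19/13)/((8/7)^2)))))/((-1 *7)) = -832/32585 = -0.03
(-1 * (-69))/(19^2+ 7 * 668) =1/73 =0.01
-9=-9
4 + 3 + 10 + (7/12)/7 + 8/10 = 1073/60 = 17.88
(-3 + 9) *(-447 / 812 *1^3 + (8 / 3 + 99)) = 246319 / 406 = 606.70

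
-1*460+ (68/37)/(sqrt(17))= -460+ 4*sqrt(17)/37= -459.55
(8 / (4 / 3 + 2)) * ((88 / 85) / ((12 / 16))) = 1408 / 425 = 3.31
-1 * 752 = -752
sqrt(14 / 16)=sqrt(14) / 4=0.94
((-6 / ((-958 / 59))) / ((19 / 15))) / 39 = 0.01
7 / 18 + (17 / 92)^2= 32225 / 76176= 0.42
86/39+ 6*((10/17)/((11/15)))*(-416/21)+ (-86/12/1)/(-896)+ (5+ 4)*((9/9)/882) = -2839541519/30494464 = -93.12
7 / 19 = 0.37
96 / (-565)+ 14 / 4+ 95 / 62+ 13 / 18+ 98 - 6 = 30765487 / 315270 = 97.58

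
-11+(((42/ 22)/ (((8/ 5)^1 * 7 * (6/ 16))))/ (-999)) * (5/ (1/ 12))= -40393/ 3663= -11.03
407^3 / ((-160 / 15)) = -202257429 / 32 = -6320544.66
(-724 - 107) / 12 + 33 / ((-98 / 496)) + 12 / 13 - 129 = -928357 / 2548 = -364.35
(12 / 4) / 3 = 1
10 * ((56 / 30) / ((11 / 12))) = 224 / 11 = 20.36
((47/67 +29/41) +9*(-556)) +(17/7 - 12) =-96378875/19229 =-5012.16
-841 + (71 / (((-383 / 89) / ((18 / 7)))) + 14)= -2330929 / 2681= -869.43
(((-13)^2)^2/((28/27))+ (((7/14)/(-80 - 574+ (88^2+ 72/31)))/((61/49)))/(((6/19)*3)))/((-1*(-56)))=93080711223013/189264245184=491.80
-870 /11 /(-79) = 870 /869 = 1.00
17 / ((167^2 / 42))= 714 / 27889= 0.03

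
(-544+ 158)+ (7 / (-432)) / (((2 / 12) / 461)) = -31019 / 72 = -430.82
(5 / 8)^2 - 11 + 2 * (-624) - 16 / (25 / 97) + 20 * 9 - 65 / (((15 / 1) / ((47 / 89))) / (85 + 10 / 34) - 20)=-487821415283 / 428897600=-1137.38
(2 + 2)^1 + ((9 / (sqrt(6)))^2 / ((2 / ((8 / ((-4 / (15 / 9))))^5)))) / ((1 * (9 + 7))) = -3053 / 18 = -169.61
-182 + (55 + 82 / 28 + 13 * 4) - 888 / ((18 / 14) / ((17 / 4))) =-126311 / 42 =-3007.40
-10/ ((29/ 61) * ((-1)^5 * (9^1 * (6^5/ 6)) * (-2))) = -305/ 338256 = -0.00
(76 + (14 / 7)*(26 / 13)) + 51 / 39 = 1057 / 13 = 81.31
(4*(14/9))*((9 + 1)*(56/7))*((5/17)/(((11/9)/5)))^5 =287043750000000/228669389707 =1255.28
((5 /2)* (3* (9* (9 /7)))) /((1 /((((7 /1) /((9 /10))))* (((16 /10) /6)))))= 180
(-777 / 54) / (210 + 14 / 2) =-37 / 558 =-0.07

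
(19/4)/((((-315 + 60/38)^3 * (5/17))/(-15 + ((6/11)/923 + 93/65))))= 127169447257/17867279763815625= 0.00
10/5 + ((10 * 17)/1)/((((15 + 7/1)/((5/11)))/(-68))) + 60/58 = -827452/3509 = -235.81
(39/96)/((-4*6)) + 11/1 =10.98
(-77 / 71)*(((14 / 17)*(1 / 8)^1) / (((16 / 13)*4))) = -7007 / 308992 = -0.02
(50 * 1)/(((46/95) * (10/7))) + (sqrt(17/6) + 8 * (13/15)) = 80.90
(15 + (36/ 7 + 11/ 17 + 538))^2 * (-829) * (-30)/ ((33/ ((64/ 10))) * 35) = 234598671056896/ 5451985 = 43029955.34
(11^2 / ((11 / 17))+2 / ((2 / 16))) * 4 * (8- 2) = 4872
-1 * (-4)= 4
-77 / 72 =-1.07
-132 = -132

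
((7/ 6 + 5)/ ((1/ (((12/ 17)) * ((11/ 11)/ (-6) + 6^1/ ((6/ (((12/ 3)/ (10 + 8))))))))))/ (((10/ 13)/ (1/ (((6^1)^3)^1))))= 481/ 330480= 0.00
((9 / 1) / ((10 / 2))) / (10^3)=9 / 5000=0.00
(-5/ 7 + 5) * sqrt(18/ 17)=90 * sqrt(34)/ 119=4.41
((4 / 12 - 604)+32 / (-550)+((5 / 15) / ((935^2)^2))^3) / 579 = -7276828604003851479208086629696748046874 / 6978814558142159392961920804461181640625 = -1.04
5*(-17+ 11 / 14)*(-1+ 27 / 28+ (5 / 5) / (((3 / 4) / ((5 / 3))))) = -625385 / 3528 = -177.26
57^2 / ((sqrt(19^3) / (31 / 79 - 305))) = -216576*sqrt(19) / 79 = -11949.78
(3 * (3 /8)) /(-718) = -9 /5744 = -0.00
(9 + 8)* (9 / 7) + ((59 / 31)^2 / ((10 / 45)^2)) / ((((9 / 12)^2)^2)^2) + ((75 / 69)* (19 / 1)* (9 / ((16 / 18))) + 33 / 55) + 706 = 837285931409 / 501296040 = 1670.24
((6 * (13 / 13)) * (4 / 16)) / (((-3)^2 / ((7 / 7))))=1 / 6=0.17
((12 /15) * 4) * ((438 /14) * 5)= 3504 /7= 500.57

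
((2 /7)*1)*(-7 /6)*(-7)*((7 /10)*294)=2401 /5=480.20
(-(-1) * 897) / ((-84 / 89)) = -950.39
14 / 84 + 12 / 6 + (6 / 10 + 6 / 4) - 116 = -1676 / 15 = -111.73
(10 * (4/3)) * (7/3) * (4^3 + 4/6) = 54320/27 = 2011.85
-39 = -39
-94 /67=-1.40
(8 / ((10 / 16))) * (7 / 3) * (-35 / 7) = -448 / 3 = -149.33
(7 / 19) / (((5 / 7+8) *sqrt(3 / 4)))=98 *sqrt(3) / 3477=0.05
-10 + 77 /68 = -8.87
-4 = -4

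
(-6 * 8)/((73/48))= -2304/73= -31.56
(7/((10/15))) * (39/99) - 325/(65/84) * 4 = -36869/22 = -1675.86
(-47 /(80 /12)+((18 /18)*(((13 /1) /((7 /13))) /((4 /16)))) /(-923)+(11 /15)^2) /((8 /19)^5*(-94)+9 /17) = 124585389167711 /13454056242900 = 9.26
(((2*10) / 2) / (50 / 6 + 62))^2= 900 / 44521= 0.02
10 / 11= 0.91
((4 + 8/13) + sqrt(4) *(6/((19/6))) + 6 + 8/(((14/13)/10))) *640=98141440/1729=56761.97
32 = 32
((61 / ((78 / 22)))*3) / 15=671 / 195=3.44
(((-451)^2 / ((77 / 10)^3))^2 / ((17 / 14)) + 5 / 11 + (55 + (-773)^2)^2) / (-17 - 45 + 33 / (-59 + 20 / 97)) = -7823182734113279712863 / 1370537756357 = -5708111796.14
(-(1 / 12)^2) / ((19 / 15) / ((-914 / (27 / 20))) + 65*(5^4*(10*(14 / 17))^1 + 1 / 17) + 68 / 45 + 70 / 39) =-0.00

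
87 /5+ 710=3637 /5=727.40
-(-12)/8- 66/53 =27/106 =0.25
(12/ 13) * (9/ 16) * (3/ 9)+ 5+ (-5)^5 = -162231/ 52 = -3119.83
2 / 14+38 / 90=178 / 315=0.57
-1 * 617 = -617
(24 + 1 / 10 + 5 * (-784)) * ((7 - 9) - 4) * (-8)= -935016 / 5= -187003.20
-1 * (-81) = 81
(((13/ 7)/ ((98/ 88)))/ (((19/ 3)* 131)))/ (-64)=-429/ 13659632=-0.00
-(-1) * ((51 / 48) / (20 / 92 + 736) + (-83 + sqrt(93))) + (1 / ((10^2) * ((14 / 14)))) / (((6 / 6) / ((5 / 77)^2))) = -19046168475 / 229476016 + sqrt(93) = -73.35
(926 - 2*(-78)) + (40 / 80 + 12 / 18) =6499 / 6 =1083.17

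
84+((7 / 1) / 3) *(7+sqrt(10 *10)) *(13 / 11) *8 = 15148 / 33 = 459.03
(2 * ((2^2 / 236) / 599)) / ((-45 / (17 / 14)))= -17 / 11132415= -0.00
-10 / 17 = -0.59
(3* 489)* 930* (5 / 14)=3410775 / 7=487253.57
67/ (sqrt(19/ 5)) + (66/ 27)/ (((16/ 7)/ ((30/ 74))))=34.80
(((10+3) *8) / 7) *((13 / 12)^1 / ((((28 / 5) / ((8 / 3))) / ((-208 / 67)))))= -703040 / 29547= -23.79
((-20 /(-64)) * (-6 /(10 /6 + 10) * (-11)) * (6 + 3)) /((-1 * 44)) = -81 /224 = -0.36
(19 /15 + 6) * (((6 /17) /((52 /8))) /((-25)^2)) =436 /690625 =0.00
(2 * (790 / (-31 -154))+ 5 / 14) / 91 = -4239 / 47138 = -0.09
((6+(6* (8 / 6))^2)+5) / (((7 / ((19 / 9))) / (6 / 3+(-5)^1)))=-475 / 7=-67.86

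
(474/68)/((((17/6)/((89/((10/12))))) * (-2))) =-189837/1445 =-131.38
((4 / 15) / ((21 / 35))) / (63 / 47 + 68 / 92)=1081 / 5058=0.21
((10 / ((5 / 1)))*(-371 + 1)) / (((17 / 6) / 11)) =-48840 / 17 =-2872.94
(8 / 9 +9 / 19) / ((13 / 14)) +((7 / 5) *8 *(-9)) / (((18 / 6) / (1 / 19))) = -3346 / 11115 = -0.30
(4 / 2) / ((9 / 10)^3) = 2000 / 729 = 2.74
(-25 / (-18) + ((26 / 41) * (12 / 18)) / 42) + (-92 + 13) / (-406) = 13263 / 8323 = 1.59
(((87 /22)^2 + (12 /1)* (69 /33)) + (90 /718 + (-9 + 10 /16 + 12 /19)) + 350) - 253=859089299 /6602728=130.11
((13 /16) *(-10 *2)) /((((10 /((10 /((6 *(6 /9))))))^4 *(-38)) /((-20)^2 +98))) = 16185 /19456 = 0.83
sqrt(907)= 30.12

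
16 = 16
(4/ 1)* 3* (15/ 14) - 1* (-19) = 223/ 7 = 31.86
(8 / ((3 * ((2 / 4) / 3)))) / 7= 16 / 7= 2.29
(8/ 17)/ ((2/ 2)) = 8/ 17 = 0.47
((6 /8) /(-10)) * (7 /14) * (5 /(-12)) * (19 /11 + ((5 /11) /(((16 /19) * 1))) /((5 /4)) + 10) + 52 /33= 14917 /8448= 1.77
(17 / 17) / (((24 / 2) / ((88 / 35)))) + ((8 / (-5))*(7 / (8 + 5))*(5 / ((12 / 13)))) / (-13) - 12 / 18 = -134 / 1365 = -0.10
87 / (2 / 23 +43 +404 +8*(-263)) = -667 / 12703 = -0.05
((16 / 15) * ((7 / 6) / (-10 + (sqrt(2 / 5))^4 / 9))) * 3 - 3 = -3789 / 1123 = -3.37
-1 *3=-3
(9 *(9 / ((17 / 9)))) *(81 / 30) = 19683 / 170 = 115.78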